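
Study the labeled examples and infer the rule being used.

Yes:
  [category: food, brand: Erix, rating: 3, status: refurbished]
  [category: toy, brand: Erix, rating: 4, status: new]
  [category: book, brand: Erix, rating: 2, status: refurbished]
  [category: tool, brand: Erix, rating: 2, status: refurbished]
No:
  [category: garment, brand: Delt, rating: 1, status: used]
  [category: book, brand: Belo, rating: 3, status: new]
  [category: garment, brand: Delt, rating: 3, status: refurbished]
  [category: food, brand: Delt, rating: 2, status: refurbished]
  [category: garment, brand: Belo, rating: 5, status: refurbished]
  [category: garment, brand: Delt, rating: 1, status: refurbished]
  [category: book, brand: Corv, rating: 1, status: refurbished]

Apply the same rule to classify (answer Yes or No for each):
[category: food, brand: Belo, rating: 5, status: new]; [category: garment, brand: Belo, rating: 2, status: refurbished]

A rule that fits every label: brand is Erix — true of each 'Yes' example, false of each 'No' one.
[category: food, brand: Belo, rating: 5, status: new]: brand is Belo — doesn't match, so No. [category: garment, brand: Belo, rating: 2, status: refurbished]: brand is Belo — doesn't match, so No.

No, No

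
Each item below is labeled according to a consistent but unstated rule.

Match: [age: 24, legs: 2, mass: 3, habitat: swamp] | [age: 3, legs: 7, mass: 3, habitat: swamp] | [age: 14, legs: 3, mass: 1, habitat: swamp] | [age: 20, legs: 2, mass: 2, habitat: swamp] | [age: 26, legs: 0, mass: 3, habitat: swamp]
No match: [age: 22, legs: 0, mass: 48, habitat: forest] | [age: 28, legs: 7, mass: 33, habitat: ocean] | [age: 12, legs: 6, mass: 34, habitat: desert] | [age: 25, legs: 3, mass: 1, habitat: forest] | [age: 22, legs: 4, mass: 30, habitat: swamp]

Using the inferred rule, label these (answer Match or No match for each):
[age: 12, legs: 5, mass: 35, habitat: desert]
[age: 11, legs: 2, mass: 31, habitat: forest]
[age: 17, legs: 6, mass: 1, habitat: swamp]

A rule that fits every label: habitat is swamp AND mass ≤ 3 — true of each 'Match' example, false of each 'No match' one.
[age: 12, legs: 5, mass: 35, habitat: desert] — habitat is desert, mass = 35, hence No match.
[age: 11, legs: 2, mass: 31, habitat: forest] — habitat is forest, mass = 31, hence No match.
[age: 17, legs: 6, mass: 1, habitat: swamp] — habitat is swamp, mass = 1, hence Match.

No match, No match, Match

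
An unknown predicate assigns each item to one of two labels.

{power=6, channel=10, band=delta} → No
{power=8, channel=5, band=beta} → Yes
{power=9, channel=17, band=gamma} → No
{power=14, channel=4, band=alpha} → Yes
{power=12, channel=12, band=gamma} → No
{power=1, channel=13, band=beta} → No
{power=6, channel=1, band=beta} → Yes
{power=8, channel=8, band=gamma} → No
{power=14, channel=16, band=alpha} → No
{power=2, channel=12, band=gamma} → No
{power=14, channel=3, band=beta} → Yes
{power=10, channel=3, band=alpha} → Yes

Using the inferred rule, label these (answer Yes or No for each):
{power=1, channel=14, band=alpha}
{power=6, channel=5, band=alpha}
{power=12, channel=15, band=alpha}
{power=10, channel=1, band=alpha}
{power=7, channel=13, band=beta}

One predicate separates the groups cleanly: channel ≤ 5.

No, Yes, No, Yes, No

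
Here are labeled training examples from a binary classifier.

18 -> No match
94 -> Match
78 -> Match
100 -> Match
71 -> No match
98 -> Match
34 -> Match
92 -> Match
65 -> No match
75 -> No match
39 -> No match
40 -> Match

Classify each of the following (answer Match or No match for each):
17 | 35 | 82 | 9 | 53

'Match' ⟺ even AND at least 34.
17: 17 is odd, 17 < 34 — fails the rule, so No match. 35: 35 is odd, 35 ≥ 34 — fails the rule, so No match. 82: 82 is even, 82 ≥ 34 — qualifies, so Match. 9: 9 is odd, 9 < 34 — fails the rule, so No match. 53: 53 is odd, 53 ≥ 34 — fails the rule, so No match.

No match, No match, Match, No match, No match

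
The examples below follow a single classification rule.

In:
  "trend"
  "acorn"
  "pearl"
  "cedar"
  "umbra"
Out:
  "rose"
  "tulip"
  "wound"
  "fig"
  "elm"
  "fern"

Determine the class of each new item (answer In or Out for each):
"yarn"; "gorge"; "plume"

Out, In, Out

Rule: odd length AND contains 'r'. This holds for each 'In' example and fails for each 'Out' one.
"yarn" → length 4, has 'r' → Out. "gorge" → length 5, has 'r' → In. "plume" → length 5, no 'r' → Out.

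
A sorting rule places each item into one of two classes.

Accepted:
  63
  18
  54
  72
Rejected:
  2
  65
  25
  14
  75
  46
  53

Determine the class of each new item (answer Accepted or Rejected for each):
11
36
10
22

Rejected, Accepted, Rejected, Rejected

The simplest hypothesis consistent with all the labels is: multiple of 9.
Rejected: 11, since 11 = 9·1 + 2.
Accepted: 36, since 36 = 9·4.
Rejected: 10, since 10 = 9·1 + 1.
Rejected: 22, since 22 = 9·2 + 4.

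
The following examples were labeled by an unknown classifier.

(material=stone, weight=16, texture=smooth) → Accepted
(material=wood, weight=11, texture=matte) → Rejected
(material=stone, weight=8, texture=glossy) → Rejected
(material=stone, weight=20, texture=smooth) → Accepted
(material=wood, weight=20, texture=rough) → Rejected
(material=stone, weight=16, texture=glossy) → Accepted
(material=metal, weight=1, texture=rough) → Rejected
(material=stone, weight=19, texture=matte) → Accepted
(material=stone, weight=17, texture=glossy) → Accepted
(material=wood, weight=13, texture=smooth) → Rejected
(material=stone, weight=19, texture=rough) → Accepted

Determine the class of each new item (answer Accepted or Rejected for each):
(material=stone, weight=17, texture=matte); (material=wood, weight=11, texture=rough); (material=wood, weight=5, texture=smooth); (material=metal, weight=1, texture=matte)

The pattern is that an item is 'Accepted' exactly when: material is stone AND weight ≥ 11.
(material=stone, weight=17, texture=matte): Accepted (material is stone, weight = 17).
(material=wood, weight=11, texture=rough): Rejected (material is wood, weight = 11).
(material=wood, weight=5, texture=smooth): Rejected (material is wood, weight = 5).
(material=metal, weight=1, texture=matte): Rejected (material is metal, weight = 1).

Accepted, Rejected, Rejected, Rejected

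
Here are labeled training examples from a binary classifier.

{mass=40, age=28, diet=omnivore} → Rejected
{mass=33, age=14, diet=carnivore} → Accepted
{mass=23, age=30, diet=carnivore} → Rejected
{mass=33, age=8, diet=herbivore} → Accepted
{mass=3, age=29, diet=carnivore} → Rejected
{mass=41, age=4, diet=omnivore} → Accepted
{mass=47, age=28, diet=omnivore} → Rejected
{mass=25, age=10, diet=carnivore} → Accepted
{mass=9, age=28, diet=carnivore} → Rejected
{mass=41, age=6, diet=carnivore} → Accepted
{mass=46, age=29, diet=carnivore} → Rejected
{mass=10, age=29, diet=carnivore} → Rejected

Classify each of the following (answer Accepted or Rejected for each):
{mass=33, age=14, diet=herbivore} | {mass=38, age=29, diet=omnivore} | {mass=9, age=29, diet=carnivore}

Accepted, Rejected, Rejected

Rule: age ≤ 14. This holds for each 'Accepted' example and fails for each 'Rejected' one.
{mass=33, age=14, diet=herbivore}: Accepted (age = 14). {mass=38, age=29, diet=omnivore}: Rejected (age = 29). {mass=9, age=29, diet=carnivore}: Rejected (age = 29).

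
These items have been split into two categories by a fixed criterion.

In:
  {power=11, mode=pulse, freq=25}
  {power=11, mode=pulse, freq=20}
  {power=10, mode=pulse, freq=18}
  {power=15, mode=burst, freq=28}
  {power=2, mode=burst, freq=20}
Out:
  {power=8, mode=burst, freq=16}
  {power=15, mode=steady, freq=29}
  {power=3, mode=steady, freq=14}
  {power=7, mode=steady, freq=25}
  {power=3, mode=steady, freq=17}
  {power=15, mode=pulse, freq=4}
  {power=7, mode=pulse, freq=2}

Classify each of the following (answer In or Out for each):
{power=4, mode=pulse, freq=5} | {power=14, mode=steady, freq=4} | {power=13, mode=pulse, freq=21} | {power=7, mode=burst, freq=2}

The rule appears to be: mode is not steady AND freq ≥ 17.
{power=4, mode=pulse, freq=5}: mode is pulse, freq = 5, does not pass → Out.
{power=14, mode=steady, freq=4}: mode is steady, freq = 4, does not pass → Out.
{power=13, mode=pulse, freq=21}: mode is pulse, freq = 21, satisfies this → In.
{power=7, mode=burst, freq=2}: mode is burst, freq = 2, does not pass → Out.

Out, Out, In, Out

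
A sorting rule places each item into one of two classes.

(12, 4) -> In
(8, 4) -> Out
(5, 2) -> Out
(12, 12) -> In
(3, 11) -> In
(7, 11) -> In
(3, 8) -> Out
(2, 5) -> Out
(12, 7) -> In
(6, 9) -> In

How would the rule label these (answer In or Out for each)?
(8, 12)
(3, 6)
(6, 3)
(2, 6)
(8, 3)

In, Out, Out, Out, Out

A rule that fits every label: sum ≥ 14 — true of each 'In' example, false of each 'Out' one.
(8, 12): 8+12 = 20, satisfies this → In. (3, 6): 3+6 = 9, does not fit → Out. (6, 3): 6+3 = 9, does not fit → Out. (2, 6): 2+6 = 8, does not fit → Out. (8, 3): 8+3 = 11, does not fit → Out.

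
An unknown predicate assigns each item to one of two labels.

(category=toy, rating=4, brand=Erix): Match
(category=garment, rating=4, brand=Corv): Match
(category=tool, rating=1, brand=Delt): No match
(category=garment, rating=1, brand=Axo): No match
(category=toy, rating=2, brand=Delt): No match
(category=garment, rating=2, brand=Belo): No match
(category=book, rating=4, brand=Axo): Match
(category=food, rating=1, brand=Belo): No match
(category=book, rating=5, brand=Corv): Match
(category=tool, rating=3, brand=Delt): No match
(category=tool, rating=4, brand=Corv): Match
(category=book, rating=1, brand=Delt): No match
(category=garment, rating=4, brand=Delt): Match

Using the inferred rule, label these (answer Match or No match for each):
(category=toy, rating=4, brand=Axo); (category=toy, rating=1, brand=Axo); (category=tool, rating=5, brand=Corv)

Match, No match, Match

The pattern is that an item is 'Match' exactly when: rating ≥ 4.
(category=toy, rating=4, brand=Axo): Match (rating = 4). (category=toy, rating=1, brand=Axo): No match (rating = 1). (category=tool, rating=5, brand=Corv): Match (rating = 5).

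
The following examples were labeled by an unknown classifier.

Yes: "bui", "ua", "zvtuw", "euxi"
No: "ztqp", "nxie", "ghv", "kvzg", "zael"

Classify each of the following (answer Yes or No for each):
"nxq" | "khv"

No, No

Looking at the examples, the only property every 'Yes' case has and every 'No' case lacks is: contains 'u'.
No: "nxq", since no 'u'. No: "khv", since no 'u'.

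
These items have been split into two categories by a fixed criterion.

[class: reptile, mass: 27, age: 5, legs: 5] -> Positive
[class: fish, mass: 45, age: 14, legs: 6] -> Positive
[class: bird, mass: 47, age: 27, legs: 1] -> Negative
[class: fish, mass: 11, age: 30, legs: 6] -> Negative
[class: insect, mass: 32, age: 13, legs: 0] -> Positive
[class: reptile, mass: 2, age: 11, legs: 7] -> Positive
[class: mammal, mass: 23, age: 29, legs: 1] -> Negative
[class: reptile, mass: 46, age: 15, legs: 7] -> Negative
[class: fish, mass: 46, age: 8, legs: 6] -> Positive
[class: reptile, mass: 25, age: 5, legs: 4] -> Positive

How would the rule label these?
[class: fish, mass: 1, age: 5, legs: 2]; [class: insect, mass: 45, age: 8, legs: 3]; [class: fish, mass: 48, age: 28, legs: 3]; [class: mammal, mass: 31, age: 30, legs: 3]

Positive, Positive, Negative, Negative

The classifier is using: age ≤ 14.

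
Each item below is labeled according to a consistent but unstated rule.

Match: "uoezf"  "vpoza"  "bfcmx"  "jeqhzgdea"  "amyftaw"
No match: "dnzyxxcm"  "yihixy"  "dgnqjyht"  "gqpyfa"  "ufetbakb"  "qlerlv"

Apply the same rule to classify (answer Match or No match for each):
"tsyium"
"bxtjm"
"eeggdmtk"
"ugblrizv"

No match, Match, No match, No match

Every 'Match' example satisfies: odd length. None of the 'No match' examples do.
"tsyium": length 6 — fails this test, so No match. "bxtjm": length 5 — fits, so Match. "eeggdmtk": length 8 — fails this test, so No match. "ugblrizv": length 8 — fails this test, so No match.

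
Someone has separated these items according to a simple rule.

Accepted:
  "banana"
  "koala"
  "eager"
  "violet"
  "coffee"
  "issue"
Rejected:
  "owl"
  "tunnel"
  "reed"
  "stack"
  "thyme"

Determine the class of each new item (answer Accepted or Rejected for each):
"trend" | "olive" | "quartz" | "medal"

Every 'Accepted' example satisfies: has ≥ 3 vowels. None of the 'Rejected' examples do.
"trend" — 1 vowel, hence Rejected. "olive" — 3 vowels, hence Accepted. "quartz" — 2 vowels, hence Rejected. "medal" — 2 vowels, hence Rejected.

Rejected, Accepted, Rejected, Rejected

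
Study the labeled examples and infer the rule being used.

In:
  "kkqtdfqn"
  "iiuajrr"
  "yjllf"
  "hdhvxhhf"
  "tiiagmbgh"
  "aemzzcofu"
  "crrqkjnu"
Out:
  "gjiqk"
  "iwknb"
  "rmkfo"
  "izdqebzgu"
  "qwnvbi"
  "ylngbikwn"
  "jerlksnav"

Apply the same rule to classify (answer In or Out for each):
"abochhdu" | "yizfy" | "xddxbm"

In, Out, In

The pattern is that an item is 'In' exactly when: has a double letter.
"abochhdu": In ('hh' doubled). "yizfy": Out (no doubled letter). "xddxbm": In ('dd' doubled).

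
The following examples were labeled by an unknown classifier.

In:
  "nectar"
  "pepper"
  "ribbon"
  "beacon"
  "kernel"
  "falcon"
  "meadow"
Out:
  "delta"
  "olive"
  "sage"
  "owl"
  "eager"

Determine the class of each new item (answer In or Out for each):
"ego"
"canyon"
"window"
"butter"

A rule that fits every label: length 6 — true of each 'In' example, false of each 'Out' one.
"ego" — length 3, hence Out. "canyon" — length 6, hence In. "window" — length 6, hence In. "butter" — length 6, hence In.

Out, In, In, In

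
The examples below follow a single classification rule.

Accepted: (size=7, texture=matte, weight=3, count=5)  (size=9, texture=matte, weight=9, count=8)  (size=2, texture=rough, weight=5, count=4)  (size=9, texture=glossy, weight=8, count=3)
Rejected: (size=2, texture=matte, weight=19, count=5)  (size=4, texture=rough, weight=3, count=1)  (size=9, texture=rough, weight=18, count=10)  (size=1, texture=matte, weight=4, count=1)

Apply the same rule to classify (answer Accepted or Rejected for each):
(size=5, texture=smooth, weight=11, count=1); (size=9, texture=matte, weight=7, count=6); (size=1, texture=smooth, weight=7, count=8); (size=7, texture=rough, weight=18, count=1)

Rejected, Accepted, Accepted, Rejected

The classifier is using: count ≥ 3 AND weight ≤ 9.
Rejected: (size=5, texture=smooth, weight=11, count=1), since count = 1, weight = 11.
Accepted: (size=9, texture=matte, weight=7, count=6), since count = 6, weight = 7.
Accepted: (size=1, texture=smooth, weight=7, count=8), since count = 8, weight = 7.
Rejected: (size=7, texture=rough, weight=18, count=1), since count = 1, weight = 18.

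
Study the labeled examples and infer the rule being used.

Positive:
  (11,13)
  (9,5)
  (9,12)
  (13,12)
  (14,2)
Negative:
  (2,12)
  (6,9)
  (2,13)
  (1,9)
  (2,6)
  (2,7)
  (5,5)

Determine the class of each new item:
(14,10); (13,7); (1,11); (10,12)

Positive, Positive, Negative, Positive

All 'Positive' examples share one property — first ≥ 7 — and every 'Negative' example lacks it.
(14,10): first 14, matches → Positive.
(13,7): first 13, matches → Positive.
(1,11): first 1, does not satisfy this → Negative.
(10,12): first 10, matches → Positive.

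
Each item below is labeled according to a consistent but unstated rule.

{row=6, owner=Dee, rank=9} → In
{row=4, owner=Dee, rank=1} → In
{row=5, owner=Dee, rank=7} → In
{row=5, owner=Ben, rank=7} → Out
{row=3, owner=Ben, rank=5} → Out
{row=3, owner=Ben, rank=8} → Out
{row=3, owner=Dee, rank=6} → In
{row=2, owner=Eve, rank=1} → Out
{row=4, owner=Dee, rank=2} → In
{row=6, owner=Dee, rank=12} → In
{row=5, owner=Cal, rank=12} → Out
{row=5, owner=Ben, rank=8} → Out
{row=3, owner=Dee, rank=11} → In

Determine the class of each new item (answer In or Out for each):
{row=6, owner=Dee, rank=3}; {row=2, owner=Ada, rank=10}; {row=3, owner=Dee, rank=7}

The classifier is using: owner is Dee.
{row=6, owner=Dee, rank=3} → owner is Dee → In.
{row=2, owner=Ada, rank=10} → owner is Ada → Out.
{row=3, owner=Dee, rank=7} → owner is Dee → In.

In, Out, In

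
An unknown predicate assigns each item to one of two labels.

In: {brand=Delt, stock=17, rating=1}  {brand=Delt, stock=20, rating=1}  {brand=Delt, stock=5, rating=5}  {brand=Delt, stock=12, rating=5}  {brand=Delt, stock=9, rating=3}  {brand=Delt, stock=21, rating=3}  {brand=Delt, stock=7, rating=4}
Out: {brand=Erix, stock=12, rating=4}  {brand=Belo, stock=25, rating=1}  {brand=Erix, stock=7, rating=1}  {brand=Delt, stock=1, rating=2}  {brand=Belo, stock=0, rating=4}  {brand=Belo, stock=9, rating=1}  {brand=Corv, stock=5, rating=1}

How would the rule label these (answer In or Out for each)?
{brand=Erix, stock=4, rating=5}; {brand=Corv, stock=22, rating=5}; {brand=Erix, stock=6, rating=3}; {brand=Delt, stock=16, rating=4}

The simplest hypothesis consistent with all the labels is: brand is Delt AND stock ≥ 5.
{brand=Erix, stock=4, rating=5} — brand is Erix, stock = 4, hence Out.
{brand=Corv, stock=22, rating=5} — brand is Corv, stock = 22, hence Out.
{brand=Erix, stock=6, rating=3} — brand is Erix, stock = 6, hence Out.
{brand=Delt, stock=16, rating=4} — brand is Delt, stock = 16, hence In.

Out, Out, Out, In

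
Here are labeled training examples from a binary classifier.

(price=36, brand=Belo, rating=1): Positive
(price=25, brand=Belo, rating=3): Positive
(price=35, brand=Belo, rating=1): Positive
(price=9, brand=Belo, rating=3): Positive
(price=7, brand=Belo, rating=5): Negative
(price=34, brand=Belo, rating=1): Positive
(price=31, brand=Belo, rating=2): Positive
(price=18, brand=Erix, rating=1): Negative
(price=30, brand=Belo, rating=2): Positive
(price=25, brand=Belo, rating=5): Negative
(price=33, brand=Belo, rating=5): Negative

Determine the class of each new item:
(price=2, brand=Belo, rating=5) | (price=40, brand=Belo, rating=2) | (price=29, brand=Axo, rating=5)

Negative, Positive, Negative

One predicate separates the groups cleanly: brand is Belo AND rating ≤ 3.
Negative: (price=2, brand=Belo, rating=5), since brand is Belo, rating = 5. Positive: (price=40, brand=Belo, rating=2), since brand is Belo, rating = 2. Negative: (price=29, brand=Axo, rating=5), since brand is Axo, rating = 5.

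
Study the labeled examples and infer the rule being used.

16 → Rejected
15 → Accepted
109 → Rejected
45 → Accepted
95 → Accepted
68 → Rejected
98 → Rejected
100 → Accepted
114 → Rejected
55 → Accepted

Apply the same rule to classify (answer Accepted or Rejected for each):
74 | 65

The classifier is using: multiple of 5.
74: 74 = 5·14 + 4 — doesn't qualify, so Rejected.
65: 65 = 5·13 — qualifies, so Accepted.

Rejected, Accepted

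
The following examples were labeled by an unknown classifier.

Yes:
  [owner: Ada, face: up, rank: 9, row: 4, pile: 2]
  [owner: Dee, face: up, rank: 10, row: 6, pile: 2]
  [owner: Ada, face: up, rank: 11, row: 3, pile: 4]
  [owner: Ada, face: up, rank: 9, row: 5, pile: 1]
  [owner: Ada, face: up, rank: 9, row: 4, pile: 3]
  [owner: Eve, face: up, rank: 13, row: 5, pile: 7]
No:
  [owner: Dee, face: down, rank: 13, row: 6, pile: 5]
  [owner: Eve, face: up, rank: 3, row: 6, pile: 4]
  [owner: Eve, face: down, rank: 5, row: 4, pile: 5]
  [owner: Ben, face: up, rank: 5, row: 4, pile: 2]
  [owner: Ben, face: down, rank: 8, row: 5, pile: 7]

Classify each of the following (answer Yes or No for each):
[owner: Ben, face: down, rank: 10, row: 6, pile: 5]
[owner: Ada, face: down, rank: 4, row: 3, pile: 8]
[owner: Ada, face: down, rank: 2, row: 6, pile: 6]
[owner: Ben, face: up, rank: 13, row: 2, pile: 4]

No, No, No, Yes

The rule appears to be: face is up AND rank ≥ 8.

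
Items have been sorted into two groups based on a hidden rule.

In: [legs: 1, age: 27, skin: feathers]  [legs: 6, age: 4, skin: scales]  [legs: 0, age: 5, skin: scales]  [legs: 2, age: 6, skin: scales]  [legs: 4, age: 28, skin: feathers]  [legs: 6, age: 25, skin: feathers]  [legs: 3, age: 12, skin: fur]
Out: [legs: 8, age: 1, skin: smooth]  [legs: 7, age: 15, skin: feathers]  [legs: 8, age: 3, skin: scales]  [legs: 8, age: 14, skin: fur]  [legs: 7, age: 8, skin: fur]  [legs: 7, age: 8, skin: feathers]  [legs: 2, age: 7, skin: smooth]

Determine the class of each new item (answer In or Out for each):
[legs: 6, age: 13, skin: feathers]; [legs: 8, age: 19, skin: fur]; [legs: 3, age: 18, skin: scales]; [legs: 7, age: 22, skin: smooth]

In, Out, In, Out

'In' ⟺ legs ≤ 6 AND age ≠ 7.
[legs: 6, age: 13, skin: feathers]: In (legs = 6, age = 13).
[legs: 8, age: 19, skin: fur]: Out (legs = 8, age = 19).
[legs: 3, age: 18, skin: scales]: In (legs = 3, age = 18).
[legs: 7, age: 22, skin: smooth]: Out (legs = 7, age = 22).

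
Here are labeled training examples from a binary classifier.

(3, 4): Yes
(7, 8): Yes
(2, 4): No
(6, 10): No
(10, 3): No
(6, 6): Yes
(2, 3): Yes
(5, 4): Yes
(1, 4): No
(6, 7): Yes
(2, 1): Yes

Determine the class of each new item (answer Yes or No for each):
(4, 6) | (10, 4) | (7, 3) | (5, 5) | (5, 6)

No, No, No, Yes, Yes

One predicate separates the groups cleanly: |first − second| ≤ 1.
(4, 6): No (|4−6| = 2).
(10, 4): No (|10−4| = 6).
(7, 3): No (|7−3| = 4).
(5, 5): Yes (|5−5| = 0).
(5, 6): Yes (|5−6| = 1).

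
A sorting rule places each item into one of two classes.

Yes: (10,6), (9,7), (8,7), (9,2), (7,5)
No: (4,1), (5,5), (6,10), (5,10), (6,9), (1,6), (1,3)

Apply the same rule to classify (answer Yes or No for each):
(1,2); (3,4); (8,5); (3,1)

No, No, Yes, No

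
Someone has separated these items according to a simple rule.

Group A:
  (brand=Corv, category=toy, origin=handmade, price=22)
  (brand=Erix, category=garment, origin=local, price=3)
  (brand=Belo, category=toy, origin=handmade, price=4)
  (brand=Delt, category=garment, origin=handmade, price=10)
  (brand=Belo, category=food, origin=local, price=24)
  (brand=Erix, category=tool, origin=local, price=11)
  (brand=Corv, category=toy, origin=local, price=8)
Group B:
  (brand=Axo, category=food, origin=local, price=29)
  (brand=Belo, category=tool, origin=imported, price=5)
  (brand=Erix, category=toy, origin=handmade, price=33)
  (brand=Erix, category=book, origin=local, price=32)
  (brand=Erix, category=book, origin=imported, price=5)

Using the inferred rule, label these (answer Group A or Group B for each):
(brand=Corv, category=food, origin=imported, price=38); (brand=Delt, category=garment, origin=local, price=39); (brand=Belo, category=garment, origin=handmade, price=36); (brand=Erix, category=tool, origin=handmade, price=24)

Group B, Group B, Group B, Group A

The rule appears to be: price ≠ 5 AND price ≤ 24.
(brand=Corv, category=food, origin=imported, price=38): price = 38 — does not satisfy this, so Group B.
(brand=Delt, category=garment, origin=local, price=39): price = 39 — does not satisfy this, so Group B.
(brand=Belo, category=garment, origin=handmade, price=36): price = 36 — does not satisfy this, so Group B.
(brand=Erix, category=tool, origin=handmade, price=24): price = 24 — has this property, so Group A.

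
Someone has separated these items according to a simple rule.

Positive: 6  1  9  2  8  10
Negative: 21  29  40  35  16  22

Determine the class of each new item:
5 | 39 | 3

Rule: at most 10. This holds for each 'Positive' example and fails for each 'Negative' one.
5: 5 ≤ 10, passes → Positive.
39: 39 > 10, doesn't match → Negative.
3: 3 ≤ 10, passes → Positive.

Positive, Negative, Positive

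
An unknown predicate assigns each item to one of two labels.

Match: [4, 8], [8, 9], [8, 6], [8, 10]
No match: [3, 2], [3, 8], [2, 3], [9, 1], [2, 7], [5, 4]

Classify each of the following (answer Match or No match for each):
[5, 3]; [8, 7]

No match, Match

Rule: sum ≥ 12. This holds for each 'Match' example and fails for each 'No match' one.
[5, 3] — 5+3 = 8, hence No match. [8, 7] — 8+7 = 15, hence Match.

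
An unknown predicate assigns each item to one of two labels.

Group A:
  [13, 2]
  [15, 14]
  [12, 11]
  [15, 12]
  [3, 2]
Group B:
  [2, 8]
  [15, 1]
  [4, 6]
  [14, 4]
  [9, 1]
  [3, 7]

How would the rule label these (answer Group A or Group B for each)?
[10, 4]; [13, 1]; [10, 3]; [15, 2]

Looking at the examples, the only property every 'Group A' case has and every 'Group B' case lacks is: sum is odd.
Group B: [10, 4], since 10+4 = 14.
Group B: [13, 1], since 13+1 = 14.
Group A: [10, 3], since 10+3 = 13.
Group A: [15, 2], since 15+2 = 17.

Group B, Group B, Group A, Group A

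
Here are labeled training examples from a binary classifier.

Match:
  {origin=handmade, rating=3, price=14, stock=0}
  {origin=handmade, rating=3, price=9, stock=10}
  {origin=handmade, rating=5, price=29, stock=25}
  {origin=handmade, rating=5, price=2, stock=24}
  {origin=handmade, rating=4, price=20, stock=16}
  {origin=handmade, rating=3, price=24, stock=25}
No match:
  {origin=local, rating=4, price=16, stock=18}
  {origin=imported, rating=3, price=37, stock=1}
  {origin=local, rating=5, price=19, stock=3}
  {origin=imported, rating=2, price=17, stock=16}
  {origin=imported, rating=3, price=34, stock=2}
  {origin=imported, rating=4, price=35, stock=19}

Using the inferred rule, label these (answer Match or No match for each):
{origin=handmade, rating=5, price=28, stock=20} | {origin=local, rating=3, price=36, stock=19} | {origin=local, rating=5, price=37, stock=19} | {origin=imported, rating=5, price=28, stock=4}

The simplest hypothesis consistent with all the labels is: origin is handmade.
{origin=handmade, rating=5, price=28, stock=20} — origin is handmade, hence Match. {origin=local, rating=3, price=36, stock=19} — origin is local, hence No match. {origin=local, rating=5, price=37, stock=19} — origin is local, hence No match. {origin=imported, rating=5, price=28, stock=4} — origin is imported, hence No match.

Match, No match, No match, No match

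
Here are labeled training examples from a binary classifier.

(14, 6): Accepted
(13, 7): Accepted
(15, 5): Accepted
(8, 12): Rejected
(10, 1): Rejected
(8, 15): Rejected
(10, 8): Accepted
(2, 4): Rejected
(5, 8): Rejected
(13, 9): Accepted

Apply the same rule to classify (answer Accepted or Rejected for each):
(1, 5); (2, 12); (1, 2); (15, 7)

Rejected, Rejected, Rejected, Accepted

Rule: first > second AND sum is even. This holds for each 'Accepted' example and fails for each 'Rejected' one.
Rejected: (1, 5), since 1 < 5, 1+5 = 6.
Rejected: (2, 12), since 2 < 12, 2+12 = 14.
Rejected: (1, 2), since 1 < 2, 1+2 = 3.
Accepted: (15, 7), since 15 > 7, 15+7 = 22.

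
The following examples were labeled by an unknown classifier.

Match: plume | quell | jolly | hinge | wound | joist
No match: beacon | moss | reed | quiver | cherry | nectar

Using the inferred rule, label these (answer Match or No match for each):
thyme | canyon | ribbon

One predicate separates the groups cleanly: odd length.
Match: thyme, since length 5. No match: canyon, since length 6. No match: ribbon, since length 6.

Match, No match, No match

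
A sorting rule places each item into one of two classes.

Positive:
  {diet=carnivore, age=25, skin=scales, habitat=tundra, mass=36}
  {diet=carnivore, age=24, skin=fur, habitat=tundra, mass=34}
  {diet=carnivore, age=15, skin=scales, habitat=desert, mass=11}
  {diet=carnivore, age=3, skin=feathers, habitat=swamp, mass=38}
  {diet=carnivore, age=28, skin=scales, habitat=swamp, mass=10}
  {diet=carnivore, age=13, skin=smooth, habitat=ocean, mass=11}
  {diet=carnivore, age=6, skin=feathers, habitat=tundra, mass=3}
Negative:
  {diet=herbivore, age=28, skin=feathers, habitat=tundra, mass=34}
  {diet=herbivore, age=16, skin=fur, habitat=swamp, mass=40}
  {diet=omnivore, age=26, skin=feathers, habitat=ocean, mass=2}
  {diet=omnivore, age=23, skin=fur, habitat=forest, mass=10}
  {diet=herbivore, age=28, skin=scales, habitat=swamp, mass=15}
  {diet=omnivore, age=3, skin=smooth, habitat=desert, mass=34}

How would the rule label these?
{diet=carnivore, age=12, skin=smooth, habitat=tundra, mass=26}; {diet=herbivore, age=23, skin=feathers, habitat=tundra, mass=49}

Positive, Negative

One predicate separates the groups cleanly: diet is carnivore.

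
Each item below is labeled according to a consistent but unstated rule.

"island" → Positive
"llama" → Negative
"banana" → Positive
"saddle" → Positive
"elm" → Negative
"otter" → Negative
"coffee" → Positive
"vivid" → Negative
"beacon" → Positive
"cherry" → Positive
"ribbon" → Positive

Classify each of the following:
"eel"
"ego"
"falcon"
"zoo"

Negative, Negative, Positive, Negative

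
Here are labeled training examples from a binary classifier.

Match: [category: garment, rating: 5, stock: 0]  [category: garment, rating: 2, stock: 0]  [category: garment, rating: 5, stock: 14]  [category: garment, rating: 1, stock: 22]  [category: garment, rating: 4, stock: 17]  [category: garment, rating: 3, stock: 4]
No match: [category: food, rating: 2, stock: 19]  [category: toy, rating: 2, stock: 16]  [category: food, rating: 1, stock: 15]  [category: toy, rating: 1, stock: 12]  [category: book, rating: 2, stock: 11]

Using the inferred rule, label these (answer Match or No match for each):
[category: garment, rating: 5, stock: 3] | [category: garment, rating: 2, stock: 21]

The distinguishing property — category is garment — holds for all the 'Match' cases and none of the 'No match' cases.
[category: garment, rating: 5, stock: 3] — category is garment, hence Match. [category: garment, rating: 2, stock: 21] — category is garment, hence Match.

Match, Match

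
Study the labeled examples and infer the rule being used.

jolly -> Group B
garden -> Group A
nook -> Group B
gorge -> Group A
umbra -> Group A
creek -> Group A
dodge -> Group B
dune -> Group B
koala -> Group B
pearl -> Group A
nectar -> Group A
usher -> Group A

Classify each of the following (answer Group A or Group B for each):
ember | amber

The rule appears to be: contains 'r'.
ember: Group A (has 'r'). amber: Group A (has 'r').

Group A, Group A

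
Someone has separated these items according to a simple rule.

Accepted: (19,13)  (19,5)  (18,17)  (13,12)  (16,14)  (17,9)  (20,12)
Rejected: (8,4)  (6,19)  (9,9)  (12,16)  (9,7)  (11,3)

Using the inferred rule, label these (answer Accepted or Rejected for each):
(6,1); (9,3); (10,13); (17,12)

Rule: first ≥ 13. This holds for each 'Accepted' example and fails for each 'Rejected' one.
(6,1): first 6 — lacks this property, so Rejected. (9,3): first 9 — lacks this property, so Rejected. (10,13): first 10 — lacks this property, so Rejected. (17,12): first 17 — matches, so Accepted.

Rejected, Rejected, Rejected, Accepted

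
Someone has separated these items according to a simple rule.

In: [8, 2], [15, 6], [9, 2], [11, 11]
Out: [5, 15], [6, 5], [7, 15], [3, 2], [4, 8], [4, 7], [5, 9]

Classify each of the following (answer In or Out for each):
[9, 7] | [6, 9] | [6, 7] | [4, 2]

The distinguishing property — first ≥ 8 — holds for all the 'In' cases and none of the 'Out' cases.
[9, 7]: In (first 9). [6, 9]: Out (first 6). [6, 7]: Out (first 6). [4, 2]: Out (first 4).

In, Out, Out, Out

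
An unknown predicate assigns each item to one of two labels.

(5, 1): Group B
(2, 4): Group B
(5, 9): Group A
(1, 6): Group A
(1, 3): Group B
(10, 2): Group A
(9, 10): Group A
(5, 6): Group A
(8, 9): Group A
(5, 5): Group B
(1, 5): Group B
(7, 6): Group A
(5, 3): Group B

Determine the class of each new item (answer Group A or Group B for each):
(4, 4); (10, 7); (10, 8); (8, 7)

Group B, Group A, Group A, Group A

The distinguishing property — max ≥ 6 — holds for all the 'Group A' cases and none of the 'Group B' cases.
(4, 4) — max 4, hence Group B. (10, 7) — max 10, hence Group A. (10, 8) — max 10, hence Group A. (8, 7) — max 8, hence Group A.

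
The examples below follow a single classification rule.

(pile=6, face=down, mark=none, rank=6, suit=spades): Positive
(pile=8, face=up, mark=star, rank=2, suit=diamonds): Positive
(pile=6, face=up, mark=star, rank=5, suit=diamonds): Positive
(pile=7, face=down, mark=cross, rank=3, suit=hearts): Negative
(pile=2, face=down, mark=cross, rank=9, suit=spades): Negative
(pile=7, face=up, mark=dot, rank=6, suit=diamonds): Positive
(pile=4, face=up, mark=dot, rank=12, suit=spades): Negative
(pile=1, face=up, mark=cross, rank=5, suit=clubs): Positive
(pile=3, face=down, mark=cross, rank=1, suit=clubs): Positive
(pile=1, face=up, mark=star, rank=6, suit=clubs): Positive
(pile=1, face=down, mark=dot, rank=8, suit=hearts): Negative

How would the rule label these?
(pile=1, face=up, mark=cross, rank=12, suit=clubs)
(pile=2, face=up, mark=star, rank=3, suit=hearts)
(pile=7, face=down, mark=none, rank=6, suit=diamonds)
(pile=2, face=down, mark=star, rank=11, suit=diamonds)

Negative, Negative, Positive, Negative

The common property of the 'Positive' items is: rank ≠ 3 AND rank ≤ 6. No 'Negative' item has it.
(pile=1, face=up, mark=cross, rank=12, suit=clubs): Negative (rank = 12). (pile=2, face=up, mark=star, rank=3, suit=hearts): Negative (rank = 3). (pile=7, face=down, mark=none, rank=6, suit=diamonds): Positive (rank = 6). (pile=2, face=down, mark=star, rank=11, suit=diamonds): Negative (rank = 11).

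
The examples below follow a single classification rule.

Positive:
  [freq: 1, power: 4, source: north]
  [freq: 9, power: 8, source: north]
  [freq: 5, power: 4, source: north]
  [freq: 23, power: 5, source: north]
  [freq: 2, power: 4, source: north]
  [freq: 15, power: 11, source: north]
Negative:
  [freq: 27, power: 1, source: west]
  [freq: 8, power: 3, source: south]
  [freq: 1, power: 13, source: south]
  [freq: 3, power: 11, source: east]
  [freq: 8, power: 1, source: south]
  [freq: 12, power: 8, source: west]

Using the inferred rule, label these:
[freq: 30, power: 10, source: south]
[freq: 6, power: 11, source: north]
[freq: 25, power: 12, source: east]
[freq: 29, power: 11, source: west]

Negative, Positive, Negative, Negative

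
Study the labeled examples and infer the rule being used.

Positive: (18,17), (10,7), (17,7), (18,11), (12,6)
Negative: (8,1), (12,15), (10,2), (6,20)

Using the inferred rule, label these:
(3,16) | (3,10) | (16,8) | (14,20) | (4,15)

Every 'Positive' example satisfies: first > second AND sum ≥ 17. None of the 'Negative' examples do.
(3,16): 3 < 16, 3+16 = 19 — fails this test, so Negative.
(3,10): 3 < 10, 3+10 = 13 — fails this test, so Negative.
(16,8): 16 > 8, 16+8 = 24 — has this property, so Positive.
(14,20): 14 < 20, 14+20 = 34 — fails this test, so Negative.
(4,15): 4 < 15, 4+15 = 19 — fails this test, so Negative.

Negative, Negative, Positive, Negative, Negative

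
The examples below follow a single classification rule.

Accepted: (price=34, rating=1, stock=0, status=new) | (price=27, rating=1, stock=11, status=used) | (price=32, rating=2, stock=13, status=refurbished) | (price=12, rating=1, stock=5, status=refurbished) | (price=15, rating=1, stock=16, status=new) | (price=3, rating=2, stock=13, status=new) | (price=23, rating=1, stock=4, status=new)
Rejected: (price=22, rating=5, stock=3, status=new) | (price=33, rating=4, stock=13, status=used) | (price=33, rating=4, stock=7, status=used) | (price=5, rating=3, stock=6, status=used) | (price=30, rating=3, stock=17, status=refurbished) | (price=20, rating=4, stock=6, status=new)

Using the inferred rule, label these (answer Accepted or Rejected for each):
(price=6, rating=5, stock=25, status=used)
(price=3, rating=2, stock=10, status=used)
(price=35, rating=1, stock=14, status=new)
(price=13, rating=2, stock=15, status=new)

Rejected, Accepted, Accepted, Accepted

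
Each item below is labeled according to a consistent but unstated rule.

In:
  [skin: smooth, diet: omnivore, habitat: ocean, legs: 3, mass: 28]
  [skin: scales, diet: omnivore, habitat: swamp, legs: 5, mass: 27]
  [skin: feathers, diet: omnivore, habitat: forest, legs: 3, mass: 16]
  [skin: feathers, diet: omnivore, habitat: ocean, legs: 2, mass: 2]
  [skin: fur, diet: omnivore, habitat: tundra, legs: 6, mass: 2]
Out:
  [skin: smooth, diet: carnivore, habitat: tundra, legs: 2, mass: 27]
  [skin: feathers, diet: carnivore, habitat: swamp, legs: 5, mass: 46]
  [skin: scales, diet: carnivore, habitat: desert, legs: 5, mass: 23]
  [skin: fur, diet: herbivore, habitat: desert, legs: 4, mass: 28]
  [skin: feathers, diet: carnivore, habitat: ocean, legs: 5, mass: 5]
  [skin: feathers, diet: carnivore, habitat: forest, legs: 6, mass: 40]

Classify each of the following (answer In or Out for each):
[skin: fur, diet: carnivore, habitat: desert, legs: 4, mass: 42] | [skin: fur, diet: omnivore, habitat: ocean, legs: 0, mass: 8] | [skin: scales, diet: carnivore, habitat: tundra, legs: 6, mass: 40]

Out, In, Out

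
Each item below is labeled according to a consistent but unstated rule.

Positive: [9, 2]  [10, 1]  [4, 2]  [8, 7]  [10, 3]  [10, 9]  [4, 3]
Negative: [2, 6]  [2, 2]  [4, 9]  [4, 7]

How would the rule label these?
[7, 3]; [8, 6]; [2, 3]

The simplest hypothesis consistent with all the labels is: first > second.
[7, 3] — 7 > 3, hence Positive.
[8, 6] — 8 > 6, hence Positive.
[2, 3] — 2 < 3, hence Negative.

Positive, Positive, Negative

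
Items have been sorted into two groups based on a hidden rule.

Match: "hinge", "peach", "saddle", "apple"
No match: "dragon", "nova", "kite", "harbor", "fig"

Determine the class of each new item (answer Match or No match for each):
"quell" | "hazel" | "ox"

The classifier is using: length ≥ 5 AND contains 'e'.
"quell": length 5, has 'e', matches → Match.
"hazel": length 5, has 'e', matches → Match.
"ox": length 2, no 'e', doesn't match → No match.

Match, Match, No match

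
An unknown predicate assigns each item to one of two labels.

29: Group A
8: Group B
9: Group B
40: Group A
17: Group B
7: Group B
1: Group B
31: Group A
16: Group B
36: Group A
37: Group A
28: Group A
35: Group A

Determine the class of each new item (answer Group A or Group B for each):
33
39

All 'Group A' examples share one property — at least 28 — and every 'Group B' example lacks it.
33 — 33 ≥ 28, hence Group A.
39 — 39 ≥ 28, hence Group A.

Group A, Group A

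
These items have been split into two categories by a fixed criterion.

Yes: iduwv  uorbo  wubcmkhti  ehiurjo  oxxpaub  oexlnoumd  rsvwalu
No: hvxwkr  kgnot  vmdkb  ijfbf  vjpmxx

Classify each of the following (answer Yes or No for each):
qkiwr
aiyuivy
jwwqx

No, Yes, No

Rule: contains 'u'. This holds for each 'Yes' example and fails for each 'No' one.
qkiwr: no 'u', does not satisfy this → No. aiyuivy: has 'u', checks out → Yes. jwwqx: no 'u', does not satisfy this → No.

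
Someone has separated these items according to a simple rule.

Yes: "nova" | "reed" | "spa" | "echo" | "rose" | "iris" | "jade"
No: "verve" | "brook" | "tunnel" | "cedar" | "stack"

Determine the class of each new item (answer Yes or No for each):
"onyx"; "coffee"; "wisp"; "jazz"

A rule that fits every label: length ≤ 4 — true of each 'Yes' example, false of each 'No' one.
"onyx" — length 4, hence Yes. "coffee" — length 6, hence No. "wisp" — length 4, hence Yes. "jazz" — length 4, hence Yes.

Yes, No, Yes, Yes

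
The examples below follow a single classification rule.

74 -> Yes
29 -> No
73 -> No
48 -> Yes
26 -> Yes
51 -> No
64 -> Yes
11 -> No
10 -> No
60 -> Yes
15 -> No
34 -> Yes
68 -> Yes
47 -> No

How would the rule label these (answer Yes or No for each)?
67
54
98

Rule: even AND at least 11. This holds for each 'Yes' example and fails for each 'No' one.
No: 67, since 67 is odd, 67 ≥ 11. Yes: 54, since 54 is even, 54 ≥ 11. Yes: 98, since 98 is even, 98 ≥ 11.

No, Yes, Yes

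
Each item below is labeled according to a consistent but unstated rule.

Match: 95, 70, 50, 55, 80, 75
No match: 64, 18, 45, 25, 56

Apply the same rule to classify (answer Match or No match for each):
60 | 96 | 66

Match, No match, No match

All 'Match' examples share one property — multiple of 5 AND at least 50 — and every 'No match' example lacks it.
60 → 60 = 5·12, 60 ≥ 50 → Match.
96 → 96 = 5·19 + 1, 96 ≥ 50 → No match.
66 → 66 = 5·13 + 1, 66 ≥ 50 → No match.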